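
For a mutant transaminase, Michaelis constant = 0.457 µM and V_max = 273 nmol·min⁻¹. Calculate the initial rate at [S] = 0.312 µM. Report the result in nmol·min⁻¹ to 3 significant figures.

111 nmol·min⁻¹

[S]/(Km+[S]) = 0.312/0.7690 = 0.4057, the fractional saturation.
v = 0.4057 × Vmax = 0.4057 × 273 = 111 nmol·min⁻¹.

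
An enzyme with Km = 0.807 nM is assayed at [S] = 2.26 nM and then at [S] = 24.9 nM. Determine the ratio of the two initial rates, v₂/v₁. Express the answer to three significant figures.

The fractional saturations are [S]/(Km+[S]) = 2.26/3.067 = 0.7369 and 24.9/25.71 = 0.9686.
v₂/v₁ is just their ratio: 0.9686/0.7369 = 1.31.

1.31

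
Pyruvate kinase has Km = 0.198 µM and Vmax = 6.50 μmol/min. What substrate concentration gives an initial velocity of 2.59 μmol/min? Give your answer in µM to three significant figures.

Rearranging v = Vmax[S]/(Km+[S]) gives [S] = Km·v/(Vmax − v).
[S] = 0.198 × 2.59 / (6.50 − 2.59) = 0.5128/3.910 = 0.131 µM.

0.131 µM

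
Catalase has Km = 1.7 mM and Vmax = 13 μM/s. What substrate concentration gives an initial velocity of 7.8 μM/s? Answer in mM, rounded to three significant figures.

The required fractional saturation is v/Vmax = 7.8/13 = 0.6000.
Then [S]/(Km+[S]) = 0.6000 ⇒ [S] = 1.7 × 0.6000/(1 − 0.6000) = 2.55 mM.

2.55 mM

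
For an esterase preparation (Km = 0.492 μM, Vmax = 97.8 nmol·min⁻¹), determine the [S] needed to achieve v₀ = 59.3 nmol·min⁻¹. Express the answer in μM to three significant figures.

0.758 μM

Rearranging v = Vmax[S]/(Km+[S]) gives [S] = Km·v/(Vmax − v).
[S] = 0.492 × 59.3 / (97.8 − 59.3) = 29.18/38.50 = 0.758 μM.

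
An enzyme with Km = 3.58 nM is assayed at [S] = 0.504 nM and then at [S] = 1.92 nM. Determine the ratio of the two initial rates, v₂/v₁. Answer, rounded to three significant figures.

The fractional saturations are [S]/(Km+[S]) = 0.504/4.084 = 0.1234 and 1.92/5.500 = 0.3491.
v₂/v₁ is just their ratio: 0.3491/0.1234 = 2.83.

2.83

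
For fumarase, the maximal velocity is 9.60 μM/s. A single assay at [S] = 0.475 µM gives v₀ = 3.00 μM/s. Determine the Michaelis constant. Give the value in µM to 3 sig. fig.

v/Vmax = 3.00/9.60 = 0.3125 = [S]/(Km+[S]).
So Km + [S] = [S]/0.3125 = 1.520 µM, giving Km = 1.520 − 0.475 = 1.04 µM.

1.04 µM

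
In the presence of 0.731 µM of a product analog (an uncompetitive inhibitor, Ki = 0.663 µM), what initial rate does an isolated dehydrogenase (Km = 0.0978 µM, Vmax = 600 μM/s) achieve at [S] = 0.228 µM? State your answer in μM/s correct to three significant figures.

α = 1 + [I]/Ki = 1 + 0.731/0.663 = 2.103.
For an uncompetitive inhibitor, both parameters are divided by α, giving Vmax/α and Km/α: Km,app = 0.0465 µM, Vmax,app = 285 μM/s.
v = Vmax,app·[S]/(Km,app + [S]) = 285 × 0.228/(0.0465 + 0.228) = 237 μM/s.

237 μM/s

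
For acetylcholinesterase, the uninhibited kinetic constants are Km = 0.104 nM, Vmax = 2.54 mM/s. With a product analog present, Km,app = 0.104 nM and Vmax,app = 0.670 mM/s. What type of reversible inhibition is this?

noncompetitive

Vmax decreases (2.54 → 0.670 mM/s) while Km is unchanged — pure noncompetitive inhibition.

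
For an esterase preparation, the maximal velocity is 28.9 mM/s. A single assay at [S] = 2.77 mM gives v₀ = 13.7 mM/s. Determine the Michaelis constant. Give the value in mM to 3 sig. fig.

3.07 mM

v/Vmax = 13.7/28.9 = 0.4740 = [S]/(Km+[S]).
So Km + [S] = [S]/0.4740 = 5.843 mM, giving Km = 5.843 − 2.77 = 3.07 mM.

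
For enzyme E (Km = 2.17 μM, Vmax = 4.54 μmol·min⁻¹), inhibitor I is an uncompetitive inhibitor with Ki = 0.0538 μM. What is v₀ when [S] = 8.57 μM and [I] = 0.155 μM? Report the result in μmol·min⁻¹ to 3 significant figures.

α = 1 + [I]/Ki = 1 + 0.155/0.0538 = 3.881.
For an uncompetitive inhibitor, both parameters are divided by α, giving Vmax/α and Km/α: Km,app = 0.559 μM, Vmax,app = 1.17 μmol·min⁻¹.
v = Vmax,app·[S]/(Km,app + [S]) = 1.17 × 8.57/(0.559 + 8.57) = 1.10 μmol·min⁻¹.

1.10 μmol·min⁻¹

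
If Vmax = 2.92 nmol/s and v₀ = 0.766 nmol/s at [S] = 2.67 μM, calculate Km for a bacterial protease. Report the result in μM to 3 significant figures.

From v = Vmax[S]/(Km+[S]), Km = [S](Vmax − v)/v.
Km = 2.67 × (2.92 − 0.766) / 0.766 = 5.751/0.766 = 7.51 μM.

7.51 μM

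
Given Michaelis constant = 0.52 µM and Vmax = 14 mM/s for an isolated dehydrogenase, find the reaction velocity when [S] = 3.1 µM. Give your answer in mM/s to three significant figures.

12.0 mM/s

v = Vmax·[S]/(Km + [S]) = 14 × 3.1 / (0.52 + 3.1)
  = 43.40 / 3.620 = 12.0 mM/s.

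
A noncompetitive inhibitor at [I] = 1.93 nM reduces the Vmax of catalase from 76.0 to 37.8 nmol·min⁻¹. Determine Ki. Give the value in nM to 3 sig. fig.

Noncompetitive: Vmax,app = Vmax/α with α = 1 + [I]/Ki.
α = Vmax/Vmax,app = 76.0/37.8 = 2.011.
Since α = 1 + [I]/Ki, [I]/Ki = 2.011 − 1 = 1.011 and Ki = 1.93/1.011 = 1.91 nM.

1.91 nM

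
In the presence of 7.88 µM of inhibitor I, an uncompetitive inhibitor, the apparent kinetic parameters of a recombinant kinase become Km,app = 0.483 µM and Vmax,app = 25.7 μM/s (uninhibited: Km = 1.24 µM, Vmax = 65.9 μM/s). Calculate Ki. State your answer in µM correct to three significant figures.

Uncompetitive: Vmax,app = Vmax/α (and Km,app = Km/α) with α = 1 + [I]/Ki.
α = Vmax/Vmax,app = 65.9/25.7 = 2.564.
Ki = [I]/(α − 1) = 7.88/1.564 = 5.04 µM.

5.04 µM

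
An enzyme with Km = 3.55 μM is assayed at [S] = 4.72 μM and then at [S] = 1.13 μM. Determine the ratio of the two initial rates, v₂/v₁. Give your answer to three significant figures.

0.423

The fractional saturations are [S]/(Km+[S]) = 4.72/8.270 = 0.5707 and 1.13/4.680 = 0.2415.
v₂/v₁ is just their ratio: 0.2415/0.5707 = 0.423.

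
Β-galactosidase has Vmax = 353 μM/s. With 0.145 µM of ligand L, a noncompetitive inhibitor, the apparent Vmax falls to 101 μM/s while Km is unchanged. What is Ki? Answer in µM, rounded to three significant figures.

0.0581 µM

Noncompetitive: Vmax,app = Vmax/α with α = 1 + [I]/Ki.
α = Vmax/Vmax,app = 353/101 = 3.495.
Ki = [I]/(α − 1) = 0.145/2.495 = 0.0581 µM.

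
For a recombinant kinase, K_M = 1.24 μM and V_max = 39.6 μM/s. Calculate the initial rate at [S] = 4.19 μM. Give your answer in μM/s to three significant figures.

[S]/(Km+[S]) = 4.19/5.430 = 0.7716, the fractional saturation.
v = 0.7716 × Vmax = 0.7716 × 39.6 = 30.6 μM/s.

30.6 μM/s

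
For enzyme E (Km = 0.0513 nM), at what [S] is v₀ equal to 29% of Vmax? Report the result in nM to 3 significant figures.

v/Vmax = [S]/(Km+[S]) = 0.29, so [S] = Km·0.29/(1 − 0.29) = 0.0513 × 0.4085.
[S] = 0.0210 nM.

0.0210 nM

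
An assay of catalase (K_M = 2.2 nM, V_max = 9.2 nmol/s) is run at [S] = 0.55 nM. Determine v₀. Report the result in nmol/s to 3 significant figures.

1.84 nmol/s

v = Vmax·[S]/(Km + [S]) = 9.2 × 0.55 / (2.2 + 0.55)
  = 5.060 / 2.750 = 1.84 nmol/s.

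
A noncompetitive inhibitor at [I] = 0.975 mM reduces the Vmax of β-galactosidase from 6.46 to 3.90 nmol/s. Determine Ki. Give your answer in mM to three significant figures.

Noncompetitive: Vmax,app = Vmax/α with α = 1 + [I]/Ki.
α = Vmax/Vmax,app = 6.46/3.90 = 1.656.
Since α = 1 + [I]/Ki, [I]/Ki = 1.656 − 1 = 0.6564 and Ki = 0.975/0.6564 = 1.49 mM.

1.49 mM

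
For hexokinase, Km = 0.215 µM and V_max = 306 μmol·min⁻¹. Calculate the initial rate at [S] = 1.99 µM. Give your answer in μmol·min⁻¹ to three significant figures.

[S]/(Km+[S]) = 1.99/2.205 = 0.9025, the fractional saturation.
v = 0.9025 × Vmax = 0.9025 × 306 = 276 μmol·min⁻¹.

276 μmol·min⁻¹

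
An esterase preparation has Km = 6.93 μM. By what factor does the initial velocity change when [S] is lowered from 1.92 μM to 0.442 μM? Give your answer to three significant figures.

0.276

The fractional saturations are [S]/(Km+[S]) = 1.92/8.850 = 0.2169 and 0.442/7.372 = 0.05996.
v₂/v₁ is just their ratio: 0.05996/0.2169 = 0.276.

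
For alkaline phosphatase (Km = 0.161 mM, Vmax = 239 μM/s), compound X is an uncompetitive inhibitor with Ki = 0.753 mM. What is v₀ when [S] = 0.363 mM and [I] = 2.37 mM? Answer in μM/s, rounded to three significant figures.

52.1 μM/s

With α = 1 + [I]/Ki = 1 + 2.37/0.753 = 4.147, the uncompetitive rate law is v = (Vmax/α)·[S] / (Km/α + [S]).
v = (239/4.147)×0.363 / (0.161/4.147 + 0.363) = 20.92/0.4018 = 52.1 μM/s.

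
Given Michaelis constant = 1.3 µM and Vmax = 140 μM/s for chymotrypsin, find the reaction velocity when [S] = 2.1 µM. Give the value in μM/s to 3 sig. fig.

v = Vmax·[S]/(Km + [S]) = 140 × 2.1 / (1.3 + 2.1)
  = 294.0 / 3.400 = 86.5 μM/s.

86.5 μM/s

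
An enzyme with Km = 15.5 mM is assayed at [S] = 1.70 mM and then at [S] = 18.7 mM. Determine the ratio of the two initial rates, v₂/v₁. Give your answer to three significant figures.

Since Vmax cancels, v₂/v₁ = [S]₂(Km+[S]₁) / [S]₁(Km+[S]₂).
= 18.7×(15.5+1.70) / (1.70×(15.5+18.7)) = 321.6/58.14 = 5.53.

5.53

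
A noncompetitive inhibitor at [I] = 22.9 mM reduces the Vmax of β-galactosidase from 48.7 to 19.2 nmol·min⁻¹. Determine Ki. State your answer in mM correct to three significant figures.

14.9 mM

Noncompetitive: Vmax,app = Vmax/α with α = 1 + [I]/Ki.
α = Vmax/Vmax,app = 48.7/19.2 = 2.536.
Since α = 1 + [I]/Ki, [I]/Ki = 2.536 − 1 = 1.536 and Ki = 22.9/1.536 = 14.9 mM.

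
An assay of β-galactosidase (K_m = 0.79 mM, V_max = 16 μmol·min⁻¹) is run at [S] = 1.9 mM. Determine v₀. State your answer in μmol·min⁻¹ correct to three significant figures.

11.3 μmol·min⁻¹

[S]/(Km+[S]) = 1.9/2.690 = 0.7063, the fractional saturation.
v = 0.7063 × Vmax = 0.7063 × 16 = 11.3 μmol·min⁻¹.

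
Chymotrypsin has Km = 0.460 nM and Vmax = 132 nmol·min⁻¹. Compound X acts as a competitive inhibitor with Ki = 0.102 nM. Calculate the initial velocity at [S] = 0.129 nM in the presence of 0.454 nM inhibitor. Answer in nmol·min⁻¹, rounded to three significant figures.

With α = 1 + [I]/Ki = 1 + 0.454/0.102 = 5.451, the competitive rate law is v = Vmax[S] / (αKm + [S]).
v = 132×0.129 / (5.451×0.460 + 0.129) = 17.03/2.636 = 6.46 nmol·min⁻¹.

6.46 nmol·min⁻¹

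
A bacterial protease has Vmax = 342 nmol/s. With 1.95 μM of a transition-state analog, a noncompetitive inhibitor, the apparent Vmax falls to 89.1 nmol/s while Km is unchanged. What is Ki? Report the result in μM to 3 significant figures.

Noncompetitive: Vmax,app = Vmax/α with α = 1 + [I]/Ki.
α = Vmax/Vmax,app = 342/89.1 = 3.838.
Ki = [I]/(α − 1) = 1.95/2.838 = 0.687 μM.

0.687 μM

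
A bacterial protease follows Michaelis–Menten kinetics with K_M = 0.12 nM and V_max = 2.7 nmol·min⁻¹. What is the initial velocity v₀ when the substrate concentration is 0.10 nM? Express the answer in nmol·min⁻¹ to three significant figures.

v = Vmax·[S]/(Km + [S]) = 2.7 × 0.10 / (0.12 + 0.10)
  = 0.2700 / 0.2200 = 1.23 nmol·min⁻¹.

1.23 nmol·min⁻¹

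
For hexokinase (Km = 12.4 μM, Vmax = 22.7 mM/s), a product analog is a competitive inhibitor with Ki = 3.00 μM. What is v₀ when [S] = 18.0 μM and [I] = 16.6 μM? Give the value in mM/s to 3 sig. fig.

With α = 1 + [I]/Ki = 1 + 16.6/3.00 = 6.533, the competitive rate law is v = Vmax[S] / (αKm + [S]).
v = 22.7×18.0 / (6.533×12.4 + 18.0) = 408.6/99.01 = 4.13 mM/s.

4.13 mM/s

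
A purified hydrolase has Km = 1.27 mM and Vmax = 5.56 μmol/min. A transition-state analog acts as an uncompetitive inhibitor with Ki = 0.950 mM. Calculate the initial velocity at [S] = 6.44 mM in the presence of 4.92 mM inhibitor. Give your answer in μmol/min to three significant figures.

0.872 μmol/min

α = 1 + [I]/Ki = 1 + 4.92/0.950 = 6.179.
For an uncompetitive inhibitor, both parameters are divided by α, giving Vmax/α and Km/α: Km,app = 0.206 mM, Vmax,app = 0.900 μmol/min.
v = Vmax,app·[S]/(Km,app + [S]) = 0.900 × 6.44/(0.206 + 6.44) = 0.872 μmol/min.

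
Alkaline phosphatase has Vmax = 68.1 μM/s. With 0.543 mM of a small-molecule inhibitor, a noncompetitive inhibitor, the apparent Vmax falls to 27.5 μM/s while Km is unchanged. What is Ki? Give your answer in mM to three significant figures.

Noncompetitive: Vmax,app = Vmax/α with α = 1 + [I]/Ki.
α = Vmax/Vmax,app = 68.1/27.5 = 2.476.
Since α = 1 + [I]/Ki, [I]/Ki = 2.476 − 1 = 1.476 and Ki = 0.543/1.476 = 0.368 mM.

0.368 mM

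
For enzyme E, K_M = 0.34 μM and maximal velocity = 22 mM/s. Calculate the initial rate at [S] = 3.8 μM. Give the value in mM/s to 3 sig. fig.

20.2 mM/s

[S]/(Km+[S]) = 3.8/4.140 = 0.9179, the fractional saturation.
v = 0.9179 × Vmax = 0.9179 × 22 = 20.2 mM/s.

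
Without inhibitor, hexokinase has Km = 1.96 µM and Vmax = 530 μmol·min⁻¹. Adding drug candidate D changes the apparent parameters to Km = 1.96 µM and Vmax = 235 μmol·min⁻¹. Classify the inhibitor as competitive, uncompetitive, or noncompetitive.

noncompetitive

Vmax decreases (530 → 235 μmol·min⁻¹) while Km is unchanged — pure noncompetitive inhibition.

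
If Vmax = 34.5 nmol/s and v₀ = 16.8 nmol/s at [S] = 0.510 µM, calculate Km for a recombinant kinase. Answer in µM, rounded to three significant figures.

0.537 µM

v/Vmax = 16.8/34.5 = 0.4870 = [S]/(Km+[S]).
So Km + [S] = [S]/0.4870 = 1.047 µM, giving Km = 1.047 − 0.510 = 0.537 µM.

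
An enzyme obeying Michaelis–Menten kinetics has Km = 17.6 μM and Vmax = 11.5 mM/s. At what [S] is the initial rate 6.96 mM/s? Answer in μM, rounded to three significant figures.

The required fractional saturation is v/Vmax = 6.96/11.5 = 0.6052.
Then [S]/(Km+[S]) = 0.6052 ⇒ [S] = 17.6 × 0.6052/(1 − 0.6052) = 27.0 μM.

27.0 μM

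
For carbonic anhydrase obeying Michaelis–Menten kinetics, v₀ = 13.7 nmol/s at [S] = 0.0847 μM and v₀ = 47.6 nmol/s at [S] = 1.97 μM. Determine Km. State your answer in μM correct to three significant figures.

0.246 μM

In reciprocal form, 1/v = (Km/Vmax)·(1/[S]) + 1/Vmax. The two points give (1/[S], 1/v) = (11.81, 0.07299) and (0.5076, 0.02101).
Slope = (0.07299 − 0.02101)/(11.81 − 0.5076) = 0.004601; intercept = 0.07299 − 0.004601×11.81 = 0.01867.
Vmax = 1/intercept = 53.6 nmol/s; Km = slope × Vmax = 0.004601 × 53.6 = 0.246 μM.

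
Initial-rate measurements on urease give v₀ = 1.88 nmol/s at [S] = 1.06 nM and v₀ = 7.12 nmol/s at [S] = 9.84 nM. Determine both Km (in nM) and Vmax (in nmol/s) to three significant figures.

In reciprocal form, 1/v = (Km/Vmax)·(1/[S]) + 1/Vmax. The two points give (1/[S], 1/v) = (0.9434, 0.5319) and (0.1016, 0.1404).
Slope = (0.5319 − 0.1404)/(0.9434 − 0.1016) = 0.4651; intercept = 0.5319 − 0.4651×0.9434 = 0.09319.
Vmax = 1/intercept = 10.7 nmol/s; Km = slope × Vmax = 0.4651 × 10.7 = 4.99 nM.

Km = 4.99 nM; Vmax = 10.7 nmol/s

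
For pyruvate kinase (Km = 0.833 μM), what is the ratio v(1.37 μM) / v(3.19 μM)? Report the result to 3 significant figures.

0.784

Since Vmax cancels, v₂/v₁ = [S]₂(Km+[S]₁) / [S]₁(Km+[S]₂).
= 1.37×(0.833+3.19) / (3.19×(0.833+1.37)) = 5.512/7.028 = 0.784.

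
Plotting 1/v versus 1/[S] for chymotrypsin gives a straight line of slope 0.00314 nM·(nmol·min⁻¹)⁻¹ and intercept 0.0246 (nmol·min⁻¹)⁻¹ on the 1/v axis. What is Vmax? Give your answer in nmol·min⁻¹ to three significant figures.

40.7 nmol·min⁻¹

The y-intercept of a Lineweaver–Burk plot equals 1/Vmax, so Vmax = 1/0.0246 = 40.7 nmol·min⁻¹.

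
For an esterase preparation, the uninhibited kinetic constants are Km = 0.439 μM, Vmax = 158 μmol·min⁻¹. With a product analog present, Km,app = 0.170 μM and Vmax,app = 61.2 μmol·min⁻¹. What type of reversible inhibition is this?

uncompetitive

Both Km and Vmax decrease by the same factor (~2.58-fold) — characteristic of uncompetitive inhibition.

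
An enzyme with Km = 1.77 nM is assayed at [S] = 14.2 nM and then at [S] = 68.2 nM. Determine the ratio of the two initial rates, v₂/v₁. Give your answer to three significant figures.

1.10

The fractional saturations are [S]/(Km+[S]) = 14.2/15.97 = 0.8892 and 68.2/69.97 = 0.9747.
v₂/v₁ is just their ratio: 0.9747/0.8892 = 1.10.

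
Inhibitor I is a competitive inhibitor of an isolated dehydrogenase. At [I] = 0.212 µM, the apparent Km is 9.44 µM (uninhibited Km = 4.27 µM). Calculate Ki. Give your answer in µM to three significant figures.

0.175 µM

Competitive: Km,app = α·Km with α = 1 + [I]/Ki.
α = Km,app/Km = 9.44/4.27 = 2.211.
Since α = 1 + [I]/Ki, [I]/Ki = 2.211 − 1 = 1.211 and Ki = 0.212/1.211 = 0.175 µM.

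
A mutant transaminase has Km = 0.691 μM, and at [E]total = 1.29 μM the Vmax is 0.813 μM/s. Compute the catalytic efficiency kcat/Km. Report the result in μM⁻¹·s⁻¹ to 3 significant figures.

kcat = Vmax/[E]total = 0.813/1.29 = 0.630 s⁻¹.
kcat/Km = 0.630/0.691 = 0.912 μM⁻¹·s⁻¹.

0.912 μM⁻¹·s⁻¹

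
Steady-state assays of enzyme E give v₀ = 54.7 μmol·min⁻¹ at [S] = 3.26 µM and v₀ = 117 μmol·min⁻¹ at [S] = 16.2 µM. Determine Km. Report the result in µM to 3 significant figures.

6.52 µM

From v = Vmax[S]/(Km+[S]), each point gives Vmax = v(Km+[S])/[S].
Equating: 54.7(Km+3.26)/3.26 = 117(Km+16.2)/16.2.
16.78·Km + 54.7 = 7.222·Km + 117, so (16.78 − 7.222)·Km = 117 − 54.7.
Km = 62.30/9.557 = 6.52 µM; then Vmax = 54.7(6.52+3.26)/3.26 = 164 μmol·min⁻¹.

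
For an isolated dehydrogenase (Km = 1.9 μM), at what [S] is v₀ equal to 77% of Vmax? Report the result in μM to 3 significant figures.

v/Vmax = [S]/(Km+[S]) = 0.77, so [S] = Km·0.77/(1 − 0.77) = 1.9 × 3.348.
[S] = 6.36 μM.

6.36 μM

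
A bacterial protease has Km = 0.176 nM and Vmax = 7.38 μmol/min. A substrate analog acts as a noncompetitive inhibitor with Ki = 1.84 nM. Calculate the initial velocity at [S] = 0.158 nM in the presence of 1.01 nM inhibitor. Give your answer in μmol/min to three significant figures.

α = 1 + [I]/Ki = 1 + 1.01/1.84 = 1.549.
For a noncompetitive inhibitor, Vmax is reduced to Vmax/α while Km is unchanged: Km,app = 0.176 nM, Vmax,app = 4.76 μmol/min.
v = Vmax,app·[S]/(Km,app + [S]) = 4.76 × 0.158/(0.176 + 0.158) = 2.25 μmol/min.

2.25 μmol/min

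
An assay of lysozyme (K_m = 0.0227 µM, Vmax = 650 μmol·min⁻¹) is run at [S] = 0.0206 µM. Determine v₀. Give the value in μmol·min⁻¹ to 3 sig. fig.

309 μmol·min⁻¹

v = Vmax·[S]/(Km + [S]) = 650 × 0.0206 / (0.0227 + 0.0206)
  = 13.39 / 0.04330 = 309 μmol·min⁻¹.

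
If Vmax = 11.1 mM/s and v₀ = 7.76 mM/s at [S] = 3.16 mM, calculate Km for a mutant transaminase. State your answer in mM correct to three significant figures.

From v = Vmax[S]/(Km+[S]), Km = [S](Vmax − v)/v.
Km = 3.16 × (11.1 − 7.76) / 7.76 = 10.55/7.76 = 1.36 mM.

1.36 mM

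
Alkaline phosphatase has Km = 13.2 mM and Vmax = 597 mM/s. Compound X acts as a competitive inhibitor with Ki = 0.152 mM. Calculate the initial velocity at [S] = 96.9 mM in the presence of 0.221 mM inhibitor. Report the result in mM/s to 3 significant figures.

447 mM/s

With α = 1 + [I]/Ki = 1 + 0.221/0.152 = 2.454, the competitive rate law is v = Vmax[S] / (αKm + [S]).
v = 597×96.9 / (2.454×13.2 + 96.9) = 57850/129.3 = 447 mM/s.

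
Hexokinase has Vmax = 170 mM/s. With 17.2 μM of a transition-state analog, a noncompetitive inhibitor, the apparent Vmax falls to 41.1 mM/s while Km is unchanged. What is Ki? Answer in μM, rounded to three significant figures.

5.48 μM

Noncompetitive: Vmax,app = Vmax/α with α = 1 + [I]/Ki.
α = Vmax/Vmax,app = 170/41.1 = 4.136.
Since α = 1 + [I]/Ki, [I]/Ki = 4.136 − 1 = 3.136 and Ki = 17.2/3.136 = 5.48 μM.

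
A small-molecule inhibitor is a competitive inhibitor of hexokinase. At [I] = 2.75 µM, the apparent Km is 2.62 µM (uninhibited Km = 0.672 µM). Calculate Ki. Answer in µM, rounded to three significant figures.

0.949 µM

Competitive: Km,app = α·Km with α = 1 + [I]/Ki.
α = Km,app/Km = 2.62/0.672 = 3.899.
Since α = 1 + [I]/Ki, [I]/Ki = 3.899 − 1 = 2.899 and Ki = 2.75/2.899 = 0.949 µM.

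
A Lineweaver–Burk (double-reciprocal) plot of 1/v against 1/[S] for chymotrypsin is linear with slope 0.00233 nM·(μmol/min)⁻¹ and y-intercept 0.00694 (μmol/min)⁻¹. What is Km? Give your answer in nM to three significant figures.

y-intercept = 1/Vmax ⇒ Vmax = 144 μmol/min; slope = Km/Vmax ⇒ Km = slope × Vmax.
Km = 0.00233 × 144 = 0.336 nM.

0.336 nM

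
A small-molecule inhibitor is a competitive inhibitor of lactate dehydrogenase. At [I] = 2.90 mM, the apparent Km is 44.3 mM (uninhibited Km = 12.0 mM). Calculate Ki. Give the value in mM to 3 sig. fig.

1.08 mM

Competitive: Km,app = α·Km with α = 1 + [I]/Ki.
α = Km,app/Km = 44.3/12.0 = 3.692.
Since α = 1 + [I]/Ki, [I]/Ki = 3.692 − 1 = 2.692 and Ki = 2.90/2.692 = 1.08 mM.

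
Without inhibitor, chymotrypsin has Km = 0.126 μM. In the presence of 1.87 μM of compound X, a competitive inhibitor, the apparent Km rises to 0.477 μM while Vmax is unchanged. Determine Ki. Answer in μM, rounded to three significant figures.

Competitive: Km,app = α·Km with α = 1 + [I]/Ki.
α = Km,app/Km = 0.477/0.126 = 3.786.
Since α = 1 + [I]/Ki, [I]/Ki = 3.786 − 1 = 2.786 and Ki = 1.87/2.786 = 0.671 μM.

0.671 μM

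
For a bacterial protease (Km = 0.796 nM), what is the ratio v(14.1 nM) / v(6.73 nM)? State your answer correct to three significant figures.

1.06

The fractional saturations are [S]/(Km+[S]) = 6.73/7.526 = 0.8942 and 14.1/14.90 = 0.9466.
v₂/v₁ is just their ratio: 0.9466/0.8942 = 1.06.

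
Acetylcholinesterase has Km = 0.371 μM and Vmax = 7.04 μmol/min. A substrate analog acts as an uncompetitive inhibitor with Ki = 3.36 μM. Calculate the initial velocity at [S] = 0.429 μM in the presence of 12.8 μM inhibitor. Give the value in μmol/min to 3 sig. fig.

With α = 1 + [I]/Ki = 1 + 12.8/3.36 = 4.810, the uncompetitive rate law is v = (Vmax/α)·[S] / (Km/α + [S]).
v = (7.04/4.810)×0.429 / (0.371/4.810 + 0.429) = 0.6280/0.5061 = 1.24 μmol/min.

1.24 μmol/min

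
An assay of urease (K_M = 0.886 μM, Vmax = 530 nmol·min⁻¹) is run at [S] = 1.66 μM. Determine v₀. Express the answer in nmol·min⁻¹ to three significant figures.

[S]/(Km+[S]) = 1.66/2.546 = 0.6520, the fractional saturation.
v = 0.6520 × Vmax = 0.6520 × 530 = 346 nmol·min⁻¹.

346 nmol·min⁻¹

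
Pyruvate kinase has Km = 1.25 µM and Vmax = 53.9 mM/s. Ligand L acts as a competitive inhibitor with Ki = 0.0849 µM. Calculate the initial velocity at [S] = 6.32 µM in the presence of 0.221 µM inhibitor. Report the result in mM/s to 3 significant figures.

31.5 mM/s

With α = 1 + [I]/Ki = 1 + 0.221/0.0849 = 3.603, the competitive rate law is v = Vmax[S] / (αKm + [S]).
v = 53.9×6.32 / (3.603×1.25 + 6.32) = 340.6/10.82 = 31.5 mM/s.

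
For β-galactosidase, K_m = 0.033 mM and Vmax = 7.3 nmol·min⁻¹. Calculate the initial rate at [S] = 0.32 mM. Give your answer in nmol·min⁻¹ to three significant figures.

6.62 nmol·min⁻¹

v = Vmax·[S]/(Km + [S]) = 7.3 × 0.32 / (0.033 + 0.32)
  = 2.336 / 0.3530 = 6.62 nmol·min⁻¹.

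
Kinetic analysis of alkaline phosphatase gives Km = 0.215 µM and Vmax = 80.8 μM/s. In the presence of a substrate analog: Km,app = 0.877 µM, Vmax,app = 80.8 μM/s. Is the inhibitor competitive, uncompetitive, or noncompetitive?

competitive

Km increases (0.215 → 0.877 µM) while Vmax is unchanged — the hallmark of competitive inhibition.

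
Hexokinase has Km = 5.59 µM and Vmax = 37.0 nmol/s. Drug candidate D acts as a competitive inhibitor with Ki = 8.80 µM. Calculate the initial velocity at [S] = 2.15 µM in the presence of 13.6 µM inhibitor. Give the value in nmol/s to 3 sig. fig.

α = 1 + [I]/Ki = 1 + 13.6/8.80 = 2.545.
For a competitive inhibitor, Vmax is unchanged and the apparent Km becomes α·Km: Km,app = 14.2 µM, Vmax,app = 37.0 nmol/s.
v = Vmax,app·[S]/(Km,app + [S]) = 37.0 × 2.15/(14.2 + 2.15) = 4.86 nmol/s.

4.86 nmol/s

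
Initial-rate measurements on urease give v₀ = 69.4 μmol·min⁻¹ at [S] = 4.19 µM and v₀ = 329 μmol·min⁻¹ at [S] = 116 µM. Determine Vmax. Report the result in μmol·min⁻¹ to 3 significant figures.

From v = Vmax[S]/(Km+[S]), each point gives Vmax = v(Km+[S])/[S].
Equating: 69.4(Km+4.19)/4.19 = 329(Km+116)/116.
16.56·Km + 69.4 = 2.836·Km + 329, so (16.56 − 2.836)·Km = 329 − 69.4.
Km = 259.6/13.73 = 18.9 µM; then Vmax = 69.4(18.9+4.19)/4.19 = 383 μmol·min⁻¹.

383 μmol·min⁻¹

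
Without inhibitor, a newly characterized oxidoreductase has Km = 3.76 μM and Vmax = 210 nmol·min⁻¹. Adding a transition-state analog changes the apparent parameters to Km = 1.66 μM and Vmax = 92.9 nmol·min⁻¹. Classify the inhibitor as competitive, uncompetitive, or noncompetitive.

uncompetitive

Both Km and Vmax decrease by the same factor (~2.26-fold) — characteristic of uncompetitive inhibition.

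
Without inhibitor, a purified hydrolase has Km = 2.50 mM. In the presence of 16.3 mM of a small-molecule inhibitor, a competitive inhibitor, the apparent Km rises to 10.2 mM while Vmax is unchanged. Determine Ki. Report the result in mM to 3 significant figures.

Competitive: Km,app = α·Km with α = 1 + [I]/Ki.
α = Km,app/Km = 10.2/2.50 = 4.080.
Since α = 1 + [I]/Ki, [I]/Ki = 4.080 − 1 = 3.080 and Ki = 16.3/3.080 = 5.29 mM.

5.29 mM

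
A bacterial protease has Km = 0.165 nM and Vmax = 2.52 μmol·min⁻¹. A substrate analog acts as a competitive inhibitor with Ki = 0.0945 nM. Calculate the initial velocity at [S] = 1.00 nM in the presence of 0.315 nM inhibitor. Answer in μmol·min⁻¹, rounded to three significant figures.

1.47 μmol·min⁻¹

With α = 1 + [I]/Ki = 1 + 0.315/0.0945 = 4.333, the competitive rate law is v = Vmax[S] / (αKm + [S]).
v = 2.52×1.00 / (4.333×0.165 + 1.00) = 2.520/1.715 = 1.47 μmol·min⁻¹.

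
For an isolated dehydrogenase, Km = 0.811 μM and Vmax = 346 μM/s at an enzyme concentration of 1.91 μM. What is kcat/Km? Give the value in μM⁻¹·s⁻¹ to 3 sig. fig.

223 μM⁻¹·s⁻¹

kcat = Vmax/[E]total = 346/1.91 = 181 s⁻¹.
kcat/Km = 181/0.811 = 223 μM⁻¹·s⁻¹.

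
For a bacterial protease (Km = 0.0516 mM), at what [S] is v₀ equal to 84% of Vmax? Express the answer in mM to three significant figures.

v/Vmax = [S]/(Km+[S]) = 0.84, so [S] = Km·0.84/(1 − 0.84) = 0.0516 × 5.250.
[S] = 0.271 mM.

0.271 mM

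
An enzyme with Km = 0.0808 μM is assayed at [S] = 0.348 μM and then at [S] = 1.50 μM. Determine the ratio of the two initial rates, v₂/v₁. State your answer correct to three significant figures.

Since Vmax cancels, v₂/v₁ = [S]₂(Km+[S]₁) / [S]₁(Km+[S]₂).
= 1.50×(0.0808+0.348) / (0.348×(0.0808+1.50)) = 0.6432/0.5501 = 1.17.

1.17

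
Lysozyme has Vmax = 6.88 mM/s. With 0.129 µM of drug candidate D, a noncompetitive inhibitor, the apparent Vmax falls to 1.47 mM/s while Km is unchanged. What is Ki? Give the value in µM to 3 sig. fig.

Noncompetitive: Vmax,app = Vmax/α with α = 1 + [I]/Ki.
α = Vmax/Vmax,app = 6.88/1.47 = 4.680.
Ki = [I]/(α − 1) = 0.129/3.680 = 0.0351 µM.

0.0351 µM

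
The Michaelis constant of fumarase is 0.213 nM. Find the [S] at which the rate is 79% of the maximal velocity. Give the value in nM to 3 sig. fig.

v/Vmax = [S]/(Km+[S]) = 0.79, so [S] = Km·0.79/(1 − 0.79) = 0.213 × 3.762.
[S] = 0.801 nM.

0.801 nM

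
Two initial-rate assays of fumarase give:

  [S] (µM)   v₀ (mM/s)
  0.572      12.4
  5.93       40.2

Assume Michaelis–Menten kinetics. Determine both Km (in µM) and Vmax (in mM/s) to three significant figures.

Km = 1.87 µM; Vmax = 52.8 mM/s

From v = Vmax[S]/(Km+[S]), each point gives Vmax = v(Km+[S])/[S].
Equating: 12.4(Km+0.572)/0.572 = 40.2(Km+5.93)/5.93.
21.68·Km + 12.4 = 6.779·Km + 40.2, so (21.68 − 6.779)·Km = 40.2 − 12.4.
Km = 27.80/14.90 = 1.87 µM; then Vmax = 12.4(1.87+0.572)/0.572 = 52.8 mM/s.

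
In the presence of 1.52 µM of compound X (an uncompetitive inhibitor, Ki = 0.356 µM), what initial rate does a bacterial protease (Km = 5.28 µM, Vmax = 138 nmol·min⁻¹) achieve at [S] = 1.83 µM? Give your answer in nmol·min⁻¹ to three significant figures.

16.9 nmol·min⁻¹

With α = 1 + [I]/Ki = 1 + 1.52/0.356 = 5.270, the uncompetitive rate law is v = (Vmax/α)·[S] / (Km/α + [S]).
v = (138/5.270)×1.83 / (5.28/5.270 + 1.83) = 47.92/2.832 = 16.9 nmol·min⁻¹.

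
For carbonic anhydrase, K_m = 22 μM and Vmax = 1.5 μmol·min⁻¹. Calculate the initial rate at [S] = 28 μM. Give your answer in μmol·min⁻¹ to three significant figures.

0.840 μmol·min⁻¹

v = Vmax·[S]/(Km + [S]) = 1.5 × 28 / (22 + 28)
  = 42.00 / 50.00 = 0.840 μmol·min⁻¹.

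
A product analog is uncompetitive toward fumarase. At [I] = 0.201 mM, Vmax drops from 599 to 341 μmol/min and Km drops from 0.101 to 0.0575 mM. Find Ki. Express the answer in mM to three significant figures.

0.266 mM

Uncompetitive: Vmax,app = Vmax/α (and Km,app = Km/α) with α = 1 + [I]/Ki.
α = Vmax/Vmax,app = 599/341 = 1.757.
Since α = 1 + [I]/Ki, [I]/Ki = 1.757 − 1 = 0.7566 and Ki = 0.201/0.7566 = 0.266 mM.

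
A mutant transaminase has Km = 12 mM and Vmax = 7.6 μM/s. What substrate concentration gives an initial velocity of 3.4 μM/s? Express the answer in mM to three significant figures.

The required fractional saturation is v/Vmax = 3.4/7.6 = 0.4474.
Then [S]/(Km+[S]) = 0.4474 ⇒ [S] = 12 × 0.4474/(1 − 0.4474) = 9.71 mM.

9.71 mM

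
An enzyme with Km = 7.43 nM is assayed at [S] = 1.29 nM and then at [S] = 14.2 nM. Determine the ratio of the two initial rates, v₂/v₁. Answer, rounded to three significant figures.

4.44

Since Vmax cancels, v₂/v₁ = [S]₂(Km+[S]₁) / [S]₁(Km+[S]₂).
= 14.2×(7.43+1.29) / (1.29×(7.43+14.2)) = 123.8/27.90 = 4.44.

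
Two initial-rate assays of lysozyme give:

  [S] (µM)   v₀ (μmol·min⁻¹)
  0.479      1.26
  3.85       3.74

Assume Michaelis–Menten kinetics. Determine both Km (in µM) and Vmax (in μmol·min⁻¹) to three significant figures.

In reciprocal form, 1/v = (Km/Vmax)·(1/[S]) + 1/Vmax. The two points give (1/[S], 1/v) = (2.088, 0.7937) and (0.2597, 0.2674).
Slope = (0.7937 − 0.2674)/(2.088 − 0.2597) = 0.2879; intercept = 0.7937 − 0.2879×2.088 = 0.1926.
Vmax = 1/intercept = 5.19 μmol·min⁻¹; Km = slope × Vmax = 0.2879 × 5.19 = 1.49 µM.

Km = 1.49 µM; Vmax = 5.19 μmol·min⁻¹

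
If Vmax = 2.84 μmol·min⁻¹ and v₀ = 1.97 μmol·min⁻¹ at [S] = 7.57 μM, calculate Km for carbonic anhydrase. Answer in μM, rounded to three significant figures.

3.34 μM

v/Vmax = 1.97/2.84 = 0.6937 = [S]/(Km+[S]).
So Km + [S] = [S]/0.6937 = 10.91 μM, giving Km = 10.91 − 7.57 = 3.34 μM.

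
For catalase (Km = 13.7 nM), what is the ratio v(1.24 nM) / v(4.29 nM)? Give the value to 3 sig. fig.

0.348

The fractional saturations are [S]/(Km+[S]) = 4.29/17.99 = 0.2385 and 1.24/14.94 = 0.08300.
v₂/v₁ is just their ratio: 0.08300/0.2385 = 0.348.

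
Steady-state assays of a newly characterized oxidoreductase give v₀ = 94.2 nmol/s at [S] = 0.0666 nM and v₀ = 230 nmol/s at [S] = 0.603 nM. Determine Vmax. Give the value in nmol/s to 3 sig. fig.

280 nmol/s

In reciprocal form, 1/v = (Km/Vmax)·(1/[S]) + 1/Vmax. The two points give (1/[S], 1/v) = (15.02, 0.01062) and (1.658, 0.004348).
Slope = (0.01062 − 0.004348)/(15.02 − 1.658) = 0.0004693; intercept = 0.01062 − 0.0004693×15.02 = 0.003570.
Vmax = 1/intercept = 280 nmol/s; Km = slope × Vmax = 0.0004693 × 280 = 0.131 nM.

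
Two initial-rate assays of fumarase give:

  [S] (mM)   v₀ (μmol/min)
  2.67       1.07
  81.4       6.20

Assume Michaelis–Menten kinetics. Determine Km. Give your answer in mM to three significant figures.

15.8 mM

In reciprocal form, 1/v = (Km/Vmax)·(1/[S]) + 1/Vmax. The two points give (1/[S], 1/v) = (0.3745, 0.9346) and (0.01229, 0.1613).
Slope = (0.9346 − 0.1613)/(0.3745 − 0.01229) = 2.135; intercept = 0.9346 − 2.135×0.3745 = 0.1351.
Vmax = 1/intercept = 7.40 μmol/min; Km = slope × Vmax = 2.135 × 7.40 = 15.8 mM.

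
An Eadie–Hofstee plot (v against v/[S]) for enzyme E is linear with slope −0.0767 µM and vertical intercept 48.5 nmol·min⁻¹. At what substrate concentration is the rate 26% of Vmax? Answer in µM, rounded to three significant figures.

0.0269 µM

The Eadie–Hofstee slope gives Km = 0.0767 µM (slope = −Km).
v/Vmax = [S]/(Km+[S]) = 0.26 ⇒ [S] = Km·0.26/(1−0.26) = 0.0767 × 0.3514 = 0.0269 µM.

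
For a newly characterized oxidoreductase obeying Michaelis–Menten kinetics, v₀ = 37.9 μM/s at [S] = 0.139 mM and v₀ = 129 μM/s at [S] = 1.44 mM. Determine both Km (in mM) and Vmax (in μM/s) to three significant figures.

In reciprocal form, 1/v = (Km/Vmax)·(1/[S]) + 1/Vmax. The two points give (1/[S], 1/v) = (7.194, 0.02639) and (0.6944, 0.007752).
Slope = (0.02639 − 0.007752)/(7.194 − 0.6944) = 0.002867; intercept = 0.02639 − 0.002867×7.194 = 0.005761.
Vmax = 1/intercept = 174 μM/s; Km = slope × Vmax = 0.002867 × 174 = 0.498 mM.

Km = 0.498 mM; Vmax = 174 μM/s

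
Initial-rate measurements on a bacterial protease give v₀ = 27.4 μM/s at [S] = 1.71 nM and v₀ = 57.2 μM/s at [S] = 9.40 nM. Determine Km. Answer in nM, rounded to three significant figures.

3.00 nM

From v = Vmax[S]/(Km+[S]), each point gives Vmax = v(Km+[S])/[S].
Equating: 27.4(Km+1.71)/1.71 = 57.2(Km+9.40)/9.40.
16.02·Km + 27.4 = 6.085·Km + 57.2, so (16.02 − 6.085)·Km = 57.2 − 27.4.
Km = 29.80/9.938 = 3.00 nM; then Vmax = 27.4(3.00+1.71)/1.71 = 75.4 μM/s.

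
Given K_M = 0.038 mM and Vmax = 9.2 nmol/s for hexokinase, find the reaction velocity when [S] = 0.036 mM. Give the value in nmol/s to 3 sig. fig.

4.48 nmol/s

[S]/(Km+[S]) = 0.036/0.07400 = 0.4865, the fractional saturation.
v = 0.4865 × Vmax = 0.4865 × 9.2 = 4.48 nmol/s.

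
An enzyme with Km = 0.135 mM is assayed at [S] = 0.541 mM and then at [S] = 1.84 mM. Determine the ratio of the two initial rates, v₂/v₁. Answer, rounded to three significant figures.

The fractional saturations are [S]/(Km+[S]) = 0.541/0.6760 = 0.8003 and 1.84/1.975 = 0.9316.
v₂/v₁ is just their ratio: 0.9316/0.8003 = 1.16.

1.16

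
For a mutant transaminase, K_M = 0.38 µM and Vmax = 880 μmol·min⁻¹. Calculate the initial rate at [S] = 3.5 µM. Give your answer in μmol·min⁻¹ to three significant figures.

794 μmol·min⁻¹

v = Vmax·[S]/(Km + [S]) = 880 × 3.5 / (0.38 + 3.5)
  = 3080 / 3.880 = 794 μmol·min⁻¹.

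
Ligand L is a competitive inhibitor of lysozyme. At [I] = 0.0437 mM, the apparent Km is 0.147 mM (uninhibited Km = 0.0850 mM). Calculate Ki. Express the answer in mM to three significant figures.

Competitive: Km,app = α·Km with α = 1 + [I]/Ki.
α = Km,app/Km = 0.147/0.0850 = 1.729.
Since α = 1 + [I]/Ki, [I]/Ki = 1.729 − 1 = 0.7294 and Ki = 0.0437/0.7294 = 0.0599 mM.

0.0599 mM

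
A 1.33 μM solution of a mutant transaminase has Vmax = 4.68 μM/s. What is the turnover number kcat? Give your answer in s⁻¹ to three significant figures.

3.52 s⁻¹

kcat = Vmax/[E]total = 4.68 μM/s / 1.33 μM = 3.52 s⁻¹.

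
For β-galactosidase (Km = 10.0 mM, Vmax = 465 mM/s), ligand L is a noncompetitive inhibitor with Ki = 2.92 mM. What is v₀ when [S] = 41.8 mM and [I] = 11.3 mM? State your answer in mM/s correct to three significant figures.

77.1 mM/s

α = 1 + [I]/Ki = 1 + 11.3/2.92 = 4.870.
For a noncompetitive inhibitor, Vmax is reduced to Vmax/α while Km is unchanged: Km,app = 10.0 mM, Vmax,app = 95.5 mM/s.
v = Vmax,app·[S]/(Km,app + [S]) = 95.5 × 41.8/(10.0 + 41.8) = 77.1 mM/s.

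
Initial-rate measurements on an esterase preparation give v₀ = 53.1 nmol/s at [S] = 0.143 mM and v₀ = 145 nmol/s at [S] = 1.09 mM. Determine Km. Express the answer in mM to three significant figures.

0.386 mM

From v = Vmax[S]/(Km+[S]), each point gives Vmax = v(Km+[S])/[S].
Equating: 53.1(Km+0.143)/0.143 = 145(Km+1.09)/1.09.
371.3·Km + 53.1 = 133.0·Km + 145, so (371.3 − 133.0)·Km = 145 − 53.1.
Km = 91.90/238.3 = 0.386 mM; then Vmax = 53.1(0.386+0.143)/0.143 = 196 nmol/s.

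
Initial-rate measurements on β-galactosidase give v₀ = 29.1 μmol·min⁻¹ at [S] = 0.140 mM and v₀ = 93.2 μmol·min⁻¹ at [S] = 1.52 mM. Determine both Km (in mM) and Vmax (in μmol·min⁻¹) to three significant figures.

From v = Vmax[S]/(Km+[S]), each point gives Vmax = v(Km+[S])/[S].
Equating: 29.1(Km+0.140)/0.140 = 93.2(Km+1.52)/1.52.
207.9·Km + 29.1 = 61.32·Km + 93.2, so (207.9 − 61.32)·Km = 93.2 − 29.1.
Km = 64.10/146.5 = 0.437 mM; then Vmax = 29.1(0.437+0.140)/0.140 = 120 μmol·min⁻¹.

Km = 0.437 mM; Vmax = 120 μmol·min⁻¹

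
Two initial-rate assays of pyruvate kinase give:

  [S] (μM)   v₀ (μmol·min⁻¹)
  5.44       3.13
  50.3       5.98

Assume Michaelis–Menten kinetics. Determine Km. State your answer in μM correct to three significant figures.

In reciprocal form, 1/v = (Km/Vmax)·(1/[S]) + 1/Vmax. The two points give (1/[S], 1/v) = (0.1838, 0.3195) and (0.01988, 0.1672).
Slope = (0.3195 − 0.1672)/(0.1838 − 0.01988) = 0.9288; intercept = 0.3195 − 0.9288×0.1838 = 0.1488.
Vmax = 1/intercept = 6.72 μmol·min⁻¹; Km = slope × Vmax = 0.9288 × 6.72 = 6.24 μM.

6.24 μM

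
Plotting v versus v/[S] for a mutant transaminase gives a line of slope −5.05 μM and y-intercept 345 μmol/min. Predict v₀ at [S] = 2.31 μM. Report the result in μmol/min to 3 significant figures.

In the Eadie–Hofstee form v = Vmax − Km·(v/[S]), the slope is −Km and the intercept is Vmax, so Km = 5.05 μM and Vmax = 345 μmol/min.
v = 345 × 2.31/(5.05 + 2.31) = 108 μmol/min.

108 μmol/min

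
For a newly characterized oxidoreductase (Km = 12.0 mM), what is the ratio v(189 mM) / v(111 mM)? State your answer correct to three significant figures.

The fractional saturations are [S]/(Km+[S]) = 111/123.0 = 0.9024 and 189/201.0 = 0.9403.
v₂/v₁ is just their ratio: 0.9403/0.9024 = 1.04.

1.04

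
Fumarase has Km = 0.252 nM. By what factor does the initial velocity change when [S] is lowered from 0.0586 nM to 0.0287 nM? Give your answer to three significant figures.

The fractional saturations are [S]/(Km+[S]) = 0.0586/0.3106 = 0.1887 and 0.0287/0.2807 = 0.1022.
v₂/v₁ is just their ratio: 0.1022/0.1887 = 0.542.

0.542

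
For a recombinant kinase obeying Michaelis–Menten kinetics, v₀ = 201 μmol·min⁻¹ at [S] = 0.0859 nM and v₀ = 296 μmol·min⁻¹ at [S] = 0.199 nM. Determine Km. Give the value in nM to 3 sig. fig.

In reciprocal form, 1/v = (Km/Vmax)·(1/[S]) + 1/Vmax. The two points give (1/[S], 1/v) = (11.64, 0.004975) and (5.025, 0.003378).
Slope = (0.004975 − 0.003378)/(11.64 − 5.025) = 0.0002413; intercept = 0.004975 − 0.0002413×11.64 = 0.002166.
Vmax = 1/intercept = 462 μmol·min⁻¹; Km = slope × Vmax = 0.0002413 × 462 = 0.111 nM.

0.111 nM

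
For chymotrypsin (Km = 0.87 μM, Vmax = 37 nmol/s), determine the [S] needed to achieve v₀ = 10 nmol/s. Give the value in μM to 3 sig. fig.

Rearranging v = Vmax[S]/(Km+[S]) gives [S] = Km·v/(Vmax − v).
[S] = 0.87 × 10 / (37 − 10) = 8.700/27.00 = 0.322 μM.

0.322 μM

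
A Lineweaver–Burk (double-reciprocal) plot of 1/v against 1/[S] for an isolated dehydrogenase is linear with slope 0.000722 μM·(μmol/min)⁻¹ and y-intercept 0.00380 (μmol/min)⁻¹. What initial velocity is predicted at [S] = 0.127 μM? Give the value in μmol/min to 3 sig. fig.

105 μmol/min

The y-intercept is 1/Vmax, so Vmax = 1/0.00380 = 263 μmol/min.
The slope is Km/Vmax, so Km = 0.000722 × 263 = 0.190 μM.
Then v = 263 × 0.127/(0.190 + 0.127) = 105 μmol/min.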